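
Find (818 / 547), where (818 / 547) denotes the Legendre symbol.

-1

Reduce the numerator: 818 ≡ 271 (mod 547), so (818 / 547) = (271 / 547).
Both 271 ≡ 3 and 547 ≡ 3 (mod 4), so reciprocity gives (271 / 547) = -(547 / 271). Reduce: 547 ≡ 5 (mod 271). Now have -(5 / 271).
5 ≡ 1 (mod 4), so quadratic reciprocity gives (5 / 271) = (271 / 5). Reduce: 271 ≡ 1 (mod 5). Now have -(1 / 5).
(1 / 5) = 1. Collecting the sign factors: -1.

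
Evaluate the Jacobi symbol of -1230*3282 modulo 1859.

By multiplicativity, (-1230·3282 / 1859) = (-1230 / 1859)·(3282 / 1859).
First factor (-1230 / 1859):
(-1230 / 1859)
  = -(1230 / 1859)    [1859 ≡ 3 mod 4 ⇒ (-1 / 1859) = -1]
  = (615 / 1859)    [1859 ≡ 3 mod 8 ⇒ (2 / 1859) = -1]
  = -(1859 / 615)    [QR: both ≡ 3 mod 4, sign flips]
  = -(14 / 615)    [1859 ≡ 14 mod 615]
  = -(7 / 615)    [615 ≡ 7 mod 8 ⇒ (2 / 615) = +1]
  = (615 / 7)    [QR: both ≡ 3 mod 4, sign flips]
  = (6 / 7)    [615 ≡ 6 mod 7]
  = (3 / 7)    [7 ≡ 7 mod 8 ⇒ (2 / 7) = +1]
  = -(7 / 3)    [QR: both ≡ 3 mod 4, sign flips]
  = -(1 / 3)    [7 ≡ 1 mod 3]
  = -1    [(1 / 3) = 1]
Second factor (3282 / 1859):
(3282 / 1859)
  = (1423 / 1859)    [3282 ≡ 1423 mod 1859]
  = -(1859 / 1423)    [QR: both ≡ 3 mod 4, sign flips]
  = -(436 / 1423)    [1859 ≡ 436 mod 1423]
  = -(109 / 1423)    [1423 ≡ 7 mod 8 ⇒ (2 / 1423)^2 = +1]
  = -(1423 / 109)    [QR: 109 ≡ 1 mod 4, sign kept]
  = -(6 / 109)    [1423 ≡ 6 mod 109]
  = (3 / 109)    [109 ≡ 5 mod 8 ⇒ (2 / 109) = -1]
  = (109 / 3)    [QR: 109 ≡ 1 mod 4, sign kept]
  = (1 / 3)    [109 ≡ 1 mod 3]
  = 1    [(1 / 3) = 1]
Product: (-1)·(1) = -1.

-1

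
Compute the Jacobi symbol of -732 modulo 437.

(-732/437)
  = (142/437)    [-732 ≡ 142 mod 437]
  = -(71/437)    [437 ≡ 5 mod 8 ⇒ (2/437) = -1]
  = -(437/71)    [QR: 437 ≡ 1 mod 4, sign kept]
  = -(11/71)    [437 ≡ 11 mod 71]
  = (71/11)    [QR: both ≡ 3 mod 4, sign flips]
  = (5/11)    [71 ≡ 5 mod 11]
  = (11/5)    [QR: 5 ≡ 1 mod 4, sign kept]
  = (1/5)    [11 ≡ 1 mod 5]
  = 1    [(1/5) = 1]

1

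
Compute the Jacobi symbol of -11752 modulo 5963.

1

Reduce the numerator: -11752 ≡ 174 (mod 5963), so (-11752/5963) = (174/5963).
Factor out 2: 174 = 2·87. Since 5963 ≡ 3 (mod 8), (2/5963) = -1. Now have -(87/5963).
Both 87 ≡ 3 and 5963 ≡ 3 (mod 4), so reciprocity gives (87/5963) = -(5963/87). Reduce: 5963 ≡ 47 (mod 87). Now have (47/87).
Both 47 ≡ 3 and 87 ≡ 3 (mod 4), so reciprocity gives (47/87) = -(87/47). Reduce: 87 ≡ 40 (mod 47). Now have -(40/47).
Factor out 2: 40 = 2^3·5. Since 47 ≡ 7 (mod 8), (2/47) = +1, and (2/47)^3 = +1. Now have -(5/47).
5 ≡ 1 (mod 4), so quadratic reciprocity gives (5/47) = (47/5). Reduce: 47 ≡ 2 (mod 5). Now have -(2/5).
Factor out 2: 2 = 2. Since 5 ≡ 5 (mod 8), (2/5) = -1. Now have (1/5).
(1/5) = 1. Collecting the sign factors: 1.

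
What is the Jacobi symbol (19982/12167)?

(19982/12167)
  = (7815/12167)    [19982 ≡ 7815 mod 12167]
  = -(12167/7815)    [QR: both ≡ 3 mod 4, sign flips]
  = -(4352/7815)    [12167 ≡ 4352 mod 7815]
  = -(17/7815)    [7815 ≡ 7 mod 8 ⇒ (2/7815)^8 = +1]
  = -(7815/17)    [QR: 17 ≡ 1 mod 4, sign kept]
  = -(12/17)    [7815 ≡ 12 mod 17]
  = -(3/17)    [17 ≡ 1 mod 8 ⇒ (2/17)^2 = +1]
  = -(17/3)    [QR: 17 ≡ 1 mod 4, sign kept]
  = -(2/3)    [17 ≡ 2 mod 3]
  = (1/3)    [3 ≡ 3 mod 8 ⇒ (2/3) = -1]
  = 1    [(1/3) = 1]

1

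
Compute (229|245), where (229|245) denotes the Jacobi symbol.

1

229 ≡ 1 (mod 4), so quadratic reciprocity gives (229|245) = (245|229). Reduce: 245 ≡ 16 (mod 229). Now have (16|229).
Factor out 2: 16 = 2^4. Since 229 ≡ 5 (mod 8), (2|229) = -1, and (2|229)^4 = +1. Now have (1|229).
(1|229) = 1. Collecting the sign factors: 1.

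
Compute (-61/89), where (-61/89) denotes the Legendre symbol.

Reduce the numerator: -61 ≡ 28 (mod 89), so (-61/89) = (28/89).
Factor out 2: 28 = 2^2·7. Since 89 ≡ 1 (mod 8), (2/89) = +1, and (2/89)^2 = +1. Now have (7/89).
89 ≡ 1 (mod 4), so quadratic reciprocity gives (7/89) = (89/7). Reduce: 89 ≡ 5 (mod 7). Now have (5/7).
5 ≡ 1 (mod 4), so quadratic reciprocity gives (5/7) = (7/5). Reduce: 7 ≡ 2 (mod 5). Now have (2/5).
Factor out 2: 2 = 2. Since 5 ≡ 5 (mod 8), (2/5) = -1. Now have -(1/5).
(1/5) = 1. Collecting the sign factors: -1.

-1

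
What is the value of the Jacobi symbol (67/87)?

1

Both 67 ≡ 3 and 87 ≡ 3 (mod 4), so reciprocity gives (67/87) = -(87/67). Reduce: 87 ≡ 20 (mod 67). Now have -(20/67).
Factor out 2: 20 = 2^2·5. Since 67 ≡ 3 (mod 8), (2/67) = -1, and (2/67)^2 = +1. Now have -(5/67).
5 ≡ 1 (mod 4), so quadratic reciprocity gives (5/67) = (67/5). Reduce: 67 ≡ 2 (mod 5). Now have -(2/5).
Factor out 2: 2 = 2. Since 5 ≡ 5 (mod 8), (2/5) = -1. Now have (1/5).
(1/5) = 1. Collecting the sign factors: 1.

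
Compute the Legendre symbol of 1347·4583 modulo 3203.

By multiplicativity, (1347·4583 / 3203) = (1347 / 3203)·(4583 / 3203).
First factor (1347 / 3203):
(1347 / 3203)
  = -(3203 / 1347)    [QR: both ≡ 3 mod 4, sign flips]
  = -(509 / 1347)    [3203 ≡ 509 mod 1347]
  = -(1347 / 509)    [QR: 509 ≡ 1 mod 4, sign kept]
  = -(329 / 509)    [1347 ≡ 329 mod 509]
  = -(509 / 329)    [QR: 329 ≡ 1 mod 4, sign kept]
  = -(180 / 329)    [509 ≡ 180 mod 329]
  = -(45 / 329)    [329 ≡ 1 mod 8 ⇒ (2 / 329)^2 = +1]
  = -(329 / 45)    [QR: 45 ≡ 1 mod 4, sign kept]
  = -(14 / 45)    [329 ≡ 14 mod 45]
  = (7 / 45)    [45 ≡ 5 mod 8 ⇒ (2 / 45) = -1]
  = (45 / 7)    [QR: 45 ≡ 1 mod 4, sign kept]
  = (3 / 7)    [45 ≡ 3 mod 7]
  = -(7 / 3)    [QR: both ≡ 3 mod 4, sign flips]
  = -(1 / 3)    [7 ≡ 1 mod 3]
  = -1    [(1 / 3) = 1]
Second factor (4583 / 3203):
(4583 / 3203)
  = (1380 / 3203)    [4583 ≡ 1380 mod 3203]
  = (345 / 3203)    [3203 ≡ 3 mod 8 ⇒ (2 / 3203)^2 = +1]
  = (3203 / 345)    [QR: 345 ≡ 1 mod 4, sign kept]
  = (98 / 345)    [3203 ≡ 98 mod 345]
  = (49 / 345)    [345 ≡ 1 mod 8 ⇒ (2 / 345) = +1]
  = (345 / 49)    [QR: 49 ≡ 1 mod 4, sign kept]
  = (2 / 49)    [345 ≡ 2 mod 49]
  = (1 / 49)    [49 ≡ 1 mod 8 ⇒ (2 / 49) = +1]
  = 1    [(1 / 49) = 1]
Product: (-1)·(1) = -1.

-1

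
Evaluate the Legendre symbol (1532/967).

(1532/967)
  = (565/967)    [1532 ≡ 565 mod 967]
  = (967/565)    [QR: 565 ≡ 1 mod 4, sign kept]
  = (402/565)    [967 ≡ 402 mod 565]
  = -(201/565)    [565 ≡ 5 mod 8 ⇒ (2/565) = -1]
  = -(565/201)    [QR: 201 ≡ 1 mod 4, sign kept]
  = -(163/201)    [565 ≡ 163 mod 201]
  = -(201/163)    [QR: 201 ≡ 1 mod 4, sign kept]
  = -(38/163)    [201 ≡ 38 mod 163]
  = (19/163)    [163 ≡ 3 mod 8 ⇒ (2/163) = -1]
  = -(163/19)    [QR: both ≡ 3 mod 4, sign flips]
  = -(11/19)    [163 ≡ 11 mod 19]
  = (19/11)    [QR: both ≡ 3 mod 4, sign flips]
  = (8/11)    [19 ≡ 8 mod 11]
  = -(1/11)    [11 ≡ 3 mod 8 ⇒ (2/11)^3 = -1]
  = -1    [(1/11) = 1]

-1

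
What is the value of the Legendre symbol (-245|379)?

Pull out -1: (-245|379) = (-1|379)·(245|379). Since 379 ≡ 3 (mod 4), (-1|379) = -1. Now have -(245|379).
245 ≡ 1 (mod 4), so quadratic reciprocity gives (245|379) = (379|245). Reduce: 379 ≡ 134 (mod 245). Now have -(134|245).
Factor out 2: 134 = 2·67. Since 245 ≡ 5 (mod 8), (2|245) = -1. Now have (67|245).
245 ≡ 1 (mod 4), so quadratic reciprocity gives (67|245) = (245|67). Reduce: 245 ≡ 44 (mod 67). Now have (44|67).
Factor out 2: 44 = 2^2·11. Since 67 ≡ 3 (mod 8), (2|67) = -1, and (2|67)^2 = +1. Now have (11|67).
Both 11 ≡ 3 and 67 ≡ 3 (mod 4), so reciprocity gives (11|67) = -(67|11). Reduce: 67 ≡ 1 (mod 11). Now have -(1|11).
(1|11) = 1. Collecting the sign factors: -1.

-1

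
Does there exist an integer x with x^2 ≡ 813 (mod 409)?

(813|409)
  = (404|409)    [813 ≡ 404 mod 409]
  = (101|409)    [409 ≡ 1 mod 8 ⇒ (2|409)^2 = +1]
  = (409|101)    [QR: 101 ≡ 1 mod 4, sign kept]
  = (5|101)    [409 ≡ 5 mod 101]
  = (101|5)    [QR: 5 ≡ 1 mod 4, sign kept]
  = (1|5)    [101 ≡ 1 mod 5]
  = 1    [(1|5) = 1]
(813|409) = 1, and 409 is prime, so 813 is a quadratic residue mod 409.

yes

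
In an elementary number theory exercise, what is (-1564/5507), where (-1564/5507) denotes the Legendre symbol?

(-1564/5507)
  = (3943/5507)    [-1564 ≡ 3943 mod 5507]
  = -(5507/3943)    [QR: both ≡ 3 mod 4, sign flips]
  = -(1564/3943)    [5507 ≡ 1564 mod 3943]
  = -(391/3943)    [3943 ≡ 7 mod 8 ⇒ (2/3943)^2 = +1]
  = (3943/391)    [QR: both ≡ 3 mod 4, sign flips]
  = (33/391)    [3943 ≡ 33 mod 391]
  = (391/33)    [QR: 33 ≡ 1 mod 4, sign kept]
  = (28/33)    [391 ≡ 28 mod 33]
  = (7/33)    [33 ≡ 1 mod 8 ⇒ (2/33)^2 = +1]
  = (33/7)    [QR: 33 ≡ 1 mod 4, sign kept]
  = (5/7)    [33 ≡ 5 mod 7]
  = (7/5)    [QR: 5 ≡ 1 mod 4, sign kept]
  = (2/5)    [7 ≡ 2 mod 5]
  = -(1/5)    [5 ≡ 5 mod 8 ⇒ (2/5) = -1]
  = -1    [(1/5) = 1]

-1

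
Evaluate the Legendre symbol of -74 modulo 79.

(-74/79)
  = (5/79)    [-74 ≡ 5 mod 79]
  = (79/5)    [QR: 5 ≡ 1 mod 4, sign kept]
  = (4/5)    [79 ≡ 4 mod 5]
  = (1/5)    [5 ≡ 5 mod 8 ⇒ (2/5)^2 = +1]
  = 1    [(1/5) = 1]

1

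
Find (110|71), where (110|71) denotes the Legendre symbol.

Reduce the numerator: 110 ≡ 39 (mod 71), so (110|71) = (39|71).
Both 39 ≡ 3 and 71 ≡ 3 (mod 4), so reciprocity gives (39|71) = -(71|39). Reduce: 71 ≡ 32 (mod 39). Now have -(32|39).
Factor out 2: 32 = 2^5. Since 39 ≡ 7 (mod 8), (2|39) = +1, and (2|39)^5 = +1. Now have -(1|39).
(1|39) = 1. Collecting the sign factors: -1.

-1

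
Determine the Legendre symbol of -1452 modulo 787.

(-1452/787)
  = (122/787)    [-1452 ≡ 122 mod 787]
  = -(61/787)    [787 ≡ 3 mod 8 ⇒ (2/787) = -1]
  = -(787/61)    [QR: 61 ≡ 1 mod 4, sign kept]
  = -(55/61)    [787 ≡ 55 mod 61]
  = -(61/55)    [QR: 61 ≡ 1 mod 4, sign kept]
  = -(6/55)    [61 ≡ 6 mod 55]
  = -(3/55)    [55 ≡ 7 mod 8 ⇒ (2/55) = +1]
  = (55/3)    [QR: both ≡ 3 mod 4, sign flips]
  = (1/3)    [55 ≡ 1 mod 3]
  = 1    [(1/3) = 1]

1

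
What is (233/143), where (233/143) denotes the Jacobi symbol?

-1

(233/143)
  = (90/143)    [233 ≡ 90 mod 143]
  = (45/143)    [143 ≡ 7 mod 8 ⇒ (2/143) = +1]
  = (143/45)    [QR: 45 ≡ 1 mod 4, sign kept]
  = (8/45)    [143 ≡ 8 mod 45]
  = -(1/45)    [45 ≡ 5 mod 8 ⇒ (2/45)^3 = -1]
  = -1    [(1/45) = 1]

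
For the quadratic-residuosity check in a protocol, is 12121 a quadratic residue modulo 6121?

Reduce the numerator: 12121 ≡ 6000 (mod 6121), so (12121/6121) = (6000/6121).
Factor out 2: 6000 = 2^4·375. Since 6121 ≡ 1 (mod 8), (2/6121) = +1, and (2/6121)^4 = +1. Now have (375/6121).
6121 ≡ 1 (mod 4), so quadratic reciprocity gives (375/6121) = (6121/375). Reduce: 6121 ≡ 121 (mod 375). Now have (121/375).
121 ≡ 1 (mod 4), so quadratic reciprocity gives (121/375) = (375/121). Reduce: 375 ≡ 12 (mod 121). Now have (12/121).
Factor out 2: 12 = 2^2·3. Since 121 ≡ 1 (mod 8), (2/121) = +1, and (2/121)^2 = +1. Now have (3/121).
121 ≡ 1 (mod 4), so quadratic reciprocity gives (3/121) = (121/3). Reduce: 121 ≡ 1 (mod 3). Now have (1/3).
(1/3) = 1. Collecting the sign factors: 1.
The Legendre symbol is 1, so x^2 ≡ 12121 (mod 6121) has solution.

yes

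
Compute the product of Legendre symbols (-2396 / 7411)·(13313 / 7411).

-1

By multiplicativity, (-2396·13313 / 7411) = (-2396 / 7411)·(13313 / 7411).
First factor (-2396 / 7411):
Reduce the numerator: -2396 ≡ 5015 (mod 7411), so (-2396 / 7411) = (5015 / 7411).
Both 5015 ≡ 3 and 7411 ≡ 3 (mod 4), so reciprocity gives (5015 / 7411) = -(7411 / 5015). Reduce: 7411 ≡ 2396 (mod 5015). Now have -(2396 / 5015).
Factor out 2: 2396 = 2^2·599. Since 5015 ≡ 7 (mod 8), (2 / 5015) = +1, and (2 / 5015)^2 = +1. Now have -(599 / 5015).
Both 599 ≡ 3 and 5015 ≡ 3 (mod 4), so reciprocity gives (599 / 5015) = -(5015 / 599). Reduce: 5015 ≡ 223 (mod 599). Now have (223 / 599).
Both 223 ≡ 3 and 599 ≡ 3 (mod 4), so reciprocity gives (223 / 599) = -(599 / 223). Reduce: 599 ≡ 153 (mod 223). Now have -(153 / 223).
153 ≡ 1 (mod 4), so quadratic reciprocity gives (153 / 223) = (223 / 153). Reduce: 223 ≡ 70 (mod 153). Now have -(70 / 153).
Factor out 2: 70 = 2·35. Since 153 ≡ 1 (mod 8), (2 / 153) = +1. Now have -(35 / 153).
153 ≡ 1 (mod 4), so quadratic reciprocity gives (35 / 153) = (153 / 35). Reduce: 153 ≡ 13 (mod 35). Now have -(13 / 35).
13 ≡ 1 (mod 4), so quadratic reciprocity gives (13 / 35) = (35 / 13). Reduce: 35 ≡ 9 (mod 13). Now have -(9 / 13).
9 ≡ 1 (mod 4), so quadratic reciprocity gives (9 / 13) = (13 / 9). Reduce: 13 ≡ 4 (mod 9). Now have -(4 / 9).
Factor out 2: 4 = 2^2. Since 9 ≡ 1 (mod 8), (2 / 9) = +1, and (2 / 9)^2 = +1. Now have -(1 / 9).
(1 / 9) = 1. Collecting the sign factors: -1.
Second factor (13313 / 7411):
Reduce the numerator: 13313 ≡ 5902 (mod 7411), so (13313 / 7411) = (5902 / 7411).
Factor out 2: 5902 = 2·2951. Since 7411 ≡ 3 (mod 8), (2 / 7411) = -1. Now have -(2951 / 7411).
Both 2951 ≡ 3 and 7411 ≡ 3 (mod 4), so reciprocity gives (2951 / 7411) = -(7411 / 2951). Reduce: 7411 ≡ 1509 (mod 2951). Now have (1509 / 2951).
1509 ≡ 1 (mod 4), so quadratic reciprocity gives (1509 / 2951) = (2951 / 1509). Reduce: 2951 ≡ 1442 (mod 1509). Now have (1442 / 1509).
Factor out 2: 1442 = 2·721. Since 1509 ≡ 5 (mod 8), (2 / 1509) = -1. Now have -(721 / 1509).
721 ≡ 1 (mod 4), so quadratic reciprocity gives (721 / 1509) = (1509 / 721). Reduce: 1509 ≡ 67 (mod 721). Now have -(67 / 721).
721 ≡ 1 (mod 4), so quadratic reciprocity gives (67 / 721) = (721 / 67). Reduce: 721 ≡ 51 (mod 67). Now have -(51 / 67).
Both 51 ≡ 3 and 67 ≡ 3 (mod 4), so reciprocity gives (51 / 67) = -(67 / 51). Reduce: 67 ≡ 16 (mod 51). Now have (16 / 51).
Factor out 2: 16 = 2^4. Since 51 ≡ 3 (mod 8), (2 / 51) = -1, and (2 / 51)^4 = +1. Now have (1 / 51).
(1 / 51) = 1. Collecting the sign factors: 1.
Product: (-1)·(1) = -1.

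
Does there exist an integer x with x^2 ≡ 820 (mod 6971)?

yes

(820/6971)
  = (205/6971)    [6971 ≡ 3 mod 8 ⇒ (2/6971)^2 = +1]
  = (6971/205)    [QR: 205 ≡ 1 mod 4, sign kept]
  = (1/205)    [6971 ≡ 1 mod 205]
  = 1    [(1/205) = 1]
(820/6971) = 1, and 6971 is prime, so 820 is a quadratic residue mod 6971.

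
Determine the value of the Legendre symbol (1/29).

(1/29)
  = 1    [(1/29) = 1]

1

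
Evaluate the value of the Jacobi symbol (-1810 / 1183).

-1

Reduce the numerator: -1810 ≡ 556 (mod 1183), so (-1810 / 1183) = (556 / 1183).
Factor out 2: 556 = 2^2·139. Since 1183 ≡ 7 (mod 8), (2 / 1183) = +1, and (2 / 1183)^2 = +1. Now have (139 / 1183).
Both 139 ≡ 3 and 1183 ≡ 3 (mod 4), so reciprocity gives (139 / 1183) = -(1183 / 139). Reduce: 1183 ≡ 71 (mod 139). Now have -(71 / 139).
Both 71 ≡ 3 and 139 ≡ 3 (mod 4), so reciprocity gives (71 / 139) = -(139 / 71). Reduce: 139 ≡ 68 (mod 71). Now have (68 / 71).
Factor out 2: 68 = 2^2·17. Since 71 ≡ 7 (mod 8), (2 / 71) = +1, and (2 / 71)^2 = +1. Now have (17 / 71).
17 ≡ 1 (mod 4), so quadratic reciprocity gives (17 / 71) = (71 / 17). Reduce: 71 ≡ 3 (mod 17). Now have (3 / 17).
17 ≡ 1 (mod 4), so quadratic reciprocity gives (3 / 17) = (17 / 3). Reduce: 17 ≡ 2 (mod 3). Now have (2 / 3).
Factor out 2: 2 = 2. Since 3 ≡ 3 (mod 8), (2 / 3) = -1. Now have -(1 / 3).
(1 / 3) = 1. Collecting the sign factors: -1.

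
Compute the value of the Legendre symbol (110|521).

1

Factor out 2: 110 = 2·55. Since 521 ≡ 1 (mod 8), (2|521) = +1. Now have (55|521).
521 ≡ 1 (mod 4), so quadratic reciprocity gives (55|521) = (521|55). Reduce: 521 ≡ 26 (mod 55). Now have (26|55).
Factor out 2: 26 = 2·13. Since 55 ≡ 7 (mod 8), (2|55) = +1. Now have (13|55).
13 ≡ 1 (mod 4), so quadratic reciprocity gives (13|55) = (55|13). Reduce: 55 ≡ 3 (mod 13). Now have (3|13).
13 ≡ 1 (mod 4), so quadratic reciprocity gives (3|13) = (13|3). Reduce: 13 ≡ 1 (mod 3). Now have (1|3).
(1|3) = 1. Collecting the sign factors: 1.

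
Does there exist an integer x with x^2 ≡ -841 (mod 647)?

no

(-841/647)
  = -(841/647)    [647 ≡ 3 mod 4 ⇒ (-1/647) = -1]
  = -(194/647)    [841 ≡ 194 mod 647]
  = -(97/647)    [647 ≡ 7 mod 8 ⇒ (2/647) = +1]
  = -(647/97)    [QR: 97 ≡ 1 mod 4, sign kept]
  = -(65/97)    [647 ≡ 65 mod 97]
  = -(97/65)    [QR: 65 ≡ 1 mod 4, sign kept]
  = -(32/65)    [97 ≡ 32 mod 65]
  = -(1/65)    [65 ≡ 1 mod 8 ⇒ (2/65)^5 = +1]
  = -1    [(1/65) = 1]
The Legendre symbol is -1, so x^2 ≡ -841 (mod 647) has no solution.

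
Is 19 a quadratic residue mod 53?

no

(19/53)
  = (53/19)    [QR: 53 ≡ 1 mod 4, sign kept]
  = (15/19)    [53 ≡ 15 mod 19]
  = -(19/15)    [QR: both ≡ 3 mod 4, sign flips]
  = -(4/15)    [19 ≡ 4 mod 15]
  = -(1/15)    [15 ≡ 7 mod 8 ⇒ (2/15)^2 = +1]
  = -1    [(1/15) = 1]
The Legendre symbol is -1, so x^2 ≡ 19 (mod 53) has no solution.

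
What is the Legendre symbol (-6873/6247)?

Reduce the numerator: -6873 ≡ 5621 (mod 6247), so (-6873/6247) = (5621/6247).
5621 ≡ 1 (mod 4), so quadratic reciprocity gives (5621/6247) = (6247/5621). Reduce: 6247 ≡ 626 (mod 5621). Now have (626/5621).
Factor out 2: 626 = 2·313. Since 5621 ≡ 5 (mod 8), (2/5621) = -1. Now have -(313/5621).
313 ≡ 1 (mod 4), so quadratic reciprocity gives (313/5621) = (5621/313). Reduce: 5621 ≡ 300 (mod 313). Now have -(300/313).
Factor out 2: 300 = 2^2·75. Since 313 ≡ 1 (mod 8), (2/313) = +1, and (2/313)^2 = +1. Now have -(75/313).
313 ≡ 1 (mod 4), so quadratic reciprocity gives (75/313) = (313/75). Reduce: 313 ≡ 13 (mod 75). Now have -(13/75).
13 ≡ 1 (mod 4), so quadratic reciprocity gives (13/75) = (75/13). Reduce: 75 ≡ 10 (mod 13). Now have -(10/13).
Factor out 2: 10 = 2·5. Since 13 ≡ 5 (mod 8), (2/13) = -1. Now have (5/13).
5 ≡ 1 (mod 4), so quadratic reciprocity gives (5/13) = (13/5). Reduce: 13 ≡ 3 (mod 5). Now have (3/5).
5 ≡ 1 (mod 4), so quadratic reciprocity gives (3/5) = (5/3). Reduce: 5 ≡ 2 (mod 3). Now have (2/3).
Factor out 2: 2 = 2. Since 3 ≡ 3 (mod 8), (2/3) = -1. Now have -(1/3).
(1/3) = 1. Collecting the sign factors: -1.

-1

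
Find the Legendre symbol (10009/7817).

1

Reduce the numerator: 10009 ≡ 2192 (mod 7817), so (10009/7817) = (2192/7817).
Factor out 2: 2192 = 2^4·137. Since 7817 ≡ 1 (mod 8), (2/7817) = +1, and (2/7817)^4 = +1. Now have (137/7817).
137 ≡ 1 (mod 4), so quadratic reciprocity gives (137/7817) = (7817/137). Reduce: 7817 ≡ 8 (mod 137). Now have (8/137).
Factor out 2: 8 = 2^3. Since 137 ≡ 1 (mod 8), (2/137) = +1, and (2/137)^3 = +1. Now have (1/137).
(1/137) = 1. Collecting the sign factors: 1.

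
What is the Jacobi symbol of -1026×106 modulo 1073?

-1

By multiplicativity, (-1026·106/1073) = (-1026/1073)·(106/1073).
First factor (-1026/1073):
Reduce the numerator: -1026 ≡ 47 (mod 1073), so (-1026/1073) = (47/1073).
1073 ≡ 1 (mod 4), so quadratic reciprocity gives (47/1073) = (1073/47). Reduce: 1073 ≡ 39 (mod 47). Now have (39/47).
Both 39 ≡ 3 and 47 ≡ 3 (mod 4), so reciprocity gives (39/47) = -(47/39). Reduce: 47 ≡ 8 (mod 39). Now have -(8/39).
Factor out 2: 8 = 2^3. Since 39 ≡ 7 (mod 8), (2/39) = +1, and (2/39)^3 = +1. Now have -(1/39).
(1/39) = 1. Collecting the sign factors: -1.
Second factor (106/1073):
Factor out 2: 106 = 2·53. Since 1073 ≡ 1 (mod 8), (2/1073) = +1. Now have (53/1073).
53 ≡ 1 (mod 4), so quadratic reciprocity gives (53/1073) = (1073/53). Reduce: 1073 ≡ 13 (mod 53). Now have (13/53).
13 ≡ 1 (mod 4), so quadratic reciprocity gives (13/53) = (53/13). Reduce: 53 ≡ 1 (mod 13). Now have (1/13).
(1/13) = 1. Collecting the sign factors: 1.
Product: (-1)·(1) = -1.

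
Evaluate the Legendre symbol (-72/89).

1

Reduce the numerator: -72 ≡ 17 (mod 89), so (-72/89) = (17/89).
17 ≡ 1 (mod 4), so quadratic reciprocity gives (17/89) = (89/17). Reduce: 89 ≡ 4 (mod 17). Now have (4/17).
Factor out 2: 4 = 2^2. Since 17 ≡ 1 (mod 8), (2/17) = +1, and (2/17)^2 = +1. Now have (1/17).
(1/17) = 1. Collecting the sign factors: 1.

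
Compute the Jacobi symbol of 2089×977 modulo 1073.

1

By multiplicativity, (2089·977 / 1073) = (2089 / 1073)·(977 / 1073).
First factor (2089 / 1073):
Reduce the numerator: 2089 ≡ 1016 (mod 1073), so (2089 / 1073) = (1016 / 1073).
Factor out 2: 1016 = 2^3·127. Since 1073 ≡ 1 (mod 8), (2 / 1073) = +1, and (2 / 1073)^3 = +1. Now have (127 / 1073).
1073 ≡ 1 (mod 4), so quadratic reciprocity gives (127 / 1073) = (1073 / 127). Reduce: 1073 ≡ 57 (mod 127). Now have (57 / 127).
57 ≡ 1 (mod 4), so quadratic reciprocity gives (57 / 127) = (127 / 57). Reduce: 127 ≡ 13 (mod 57). Now have (13 / 57).
13 ≡ 1 (mod 4), so quadratic reciprocity gives (13 / 57) = (57 / 13). Reduce: 57 ≡ 5 (mod 13). Now have (5 / 13).
5 ≡ 1 (mod 4), so quadratic reciprocity gives (5 / 13) = (13 / 5). Reduce: 13 ≡ 3 (mod 5). Now have (3 / 5).
5 ≡ 1 (mod 4), so quadratic reciprocity gives (3 / 5) = (5 / 3). Reduce: 5 ≡ 2 (mod 3). Now have (2 / 3).
Factor out 2: 2 = 2. Since 3 ≡ 3 (mod 8), (2 / 3) = -1. Now have -(1 / 3).
(1 / 3) = 1. Collecting the sign factors: -1.
Second factor (977 / 1073):
977 ≡ 1 (mod 4), so quadratic reciprocity gives (977 / 1073) = (1073 / 977). Reduce: 1073 ≡ 96 (mod 977). Now have (96 / 977).
Factor out 2: 96 = 2^5·3. Since 977 ≡ 1 (mod 8), (2 / 977) = +1, and (2 / 977)^5 = +1. Now have (3 / 977).
977 ≡ 1 (mod 4), so quadratic reciprocity gives (3 / 977) = (977 / 3). Reduce: 977 ≡ 2 (mod 3). Now have (2 / 3).
Factor out 2: 2 = 2. Since 3 ≡ 3 (mod 8), (2 / 3) = -1. Now have -(1 / 3).
(1 / 3) = 1. Collecting the sign factors: -1.
Product: (-1)·(-1) = 1.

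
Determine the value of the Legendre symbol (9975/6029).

Reduce the numerator: 9975 ≡ 3946 (mod 6029), so (9975/6029) = (3946/6029).
Factor out 2: 3946 = 2·1973. Since 6029 ≡ 5 (mod 8), (2/6029) = -1. Now have -(1973/6029).
1973 ≡ 1 (mod 4), so quadratic reciprocity gives (1973/6029) = (6029/1973). Reduce: 6029 ≡ 110 (mod 1973). Now have -(110/1973).
Factor out 2: 110 = 2·55. Since 1973 ≡ 5 (mod 8), (2/1973) = -1. Now have (55/1973).
1973 ≡ 1 (mod 4), so quadratic reciprocity gives (55/1973) = (1973/55). Reduce: 1973 ≡ 48 (mod 55). Now have (48/55).
Factor out 2: 48 = 2^4·3. Since 55 ≡ 7 (mod 8), (2/55) = +1, and (2/55)^4 = +1. Now have (3/55).
Both 3 ≡ 3 and 55 ≡ 3 (mod 4), so reciprocity gives (3/55) = -(55/3). Reduce: 55 ≡ 1 (mod 3). Now have -(1/3).
(1/3) = 1. Collecting the sign factors: -1.

-1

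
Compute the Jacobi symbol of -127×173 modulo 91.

1

By multiplicativity, (-127·173 / 91) = (-127 / 91)·(173 / 91).
First factor (-127 / 91):
(-127 / 91)
  = -(127 / 91)    [91 ≡ 3 mod 4 ⇒ (-1 / 91) = -1]
  = -(36 / 91)    [127 ≡ 36 mod 91]
  = -(9 / 91)    [91 ≡ 3 mod 8 ⇒ (2 / 91)^2 = +1]
  = -(91 / 9)    [QR: 9 ≡ 1 mod 4, sign kept]
  = -(1 / 9)    [91 ≡ 1 mod 9]
  = -1    [(1 / 9) = 1]
Second factor (173 / 91):
(173 / 91)
  = (82 / 91)    [173 ≡ 82 mod 91]
  = -(41 / 91)    [91 ≡ 3 mod 8 ⇒ (2 / 91) = -1]
  = -(91 / 41)    [QR: 41 ≡ 1 mod 4, sign kept]
  = -(9 / 41)    [91 ≡ 9 mod 41]
  = -(41 / 9)    [QR: 9 ≡ 1 mod 4, sign kept]
  = -(5 / 9)    [41 ≡ 5 mod 9]
  = -(9 / 5)    [QR: 5 ≡ 1 mod 4, sign kept]
  = -(4 / 5)    [9 ≡ 4 mod 5]
  = -(1 / 5)    [5 ≡ 5 mod 8 ⇒ (2 / 5)^2 = +1]
  = -1    [(1 / 5) = 1]
Product: (-1)·(-1) = 1.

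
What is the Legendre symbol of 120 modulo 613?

Factor out 2: 120 = 2^3·15. Since 613 ≡ 5 (mod 8), (2 / 613) = -1, and (2 / 613)^3 = -1. Now have -(15 / 613).
613 ≡ 1 (mod 4), so quadratic reciprocity gives (15 / 613) = (613 / 15). Reduce: 613 ≡ 13 (mod 15). Now have -(13 / 15).
13 ≡ 1 (mod 4), so quadratic reciprocity gives (13 / 15) = (15 / 13). Reduce: 15 ≡ 2 (mod 13). Now have -(2 / 13).
Factor out 2: 2 = 2. Since 13 ≡ 5 (mod 8), (2 / 13) = -1. Now have (1 / 13).
(1 / 13) = 1. Collecting the sign factors: 1.

1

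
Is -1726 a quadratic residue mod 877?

yes

(-1726/877)
  = (1726/877)    [877 ≡ 1 mod 4 ⇒ (-1/877) = +1]
  = (849/877)    [1726 ≡ 849 mod 877]
  = (877/849)    [QR: 849 ≡ 1 mod 4, sign kept]
  = (28/849)    [877 ≡ 28 mod 849]
  = (7/849)    [849 ≡ 1 mod 8 ⇒ (2/849)^2 = +1]
  = (849/7)    [QR: 849 ≡ 1 mod 4, sign kept]
  = (2/7)    [849 ≡ 2 mod 7]
  = (1/7)    [7 ≡ 7 mod 8 ⇒ (2/7) = +1]
  = 1    [(1/7) = 1]
(-1726/877) = 1, and 877 is prime, so -1726 is a quadratic residue mod 877.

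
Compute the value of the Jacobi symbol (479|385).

Reduce the numerator: 479 ≡ 94 (mod 385), so (479|385) = (94|385).
Factor out 2: 94 = 2·47. Since 385 ≡ 1 (mod 8), (2|385) = +1. Now have (47|385).
385 ≡ 1 (mod 4), so quadratic reciprocity gives (47|385) = (385|47). Reduce: 385 ≡ 9 (mod 47). Now have (9|47).
9 ≡ 1 (mod 4), so quadratic reciprocity gives (9|47) = (47|9). Reduce: 47 ≡ 2 (mod 9). Now have (2|9).
Factor out 2: 2 = 2. Since 9 ≡ 1 (mod 8), (2|9) = +1. Now have (1|9).
(1|9) = 1. Collecting the sign factors: 1.

1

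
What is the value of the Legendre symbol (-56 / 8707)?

Pull out -1: (-56 / 8707) = (-1 / 8707)·(56 / 8707). Since 8707 ≡ 3 (mod 4), (-1 / 8707) = -1. Now have -(56 / 8707).
Factor out 2: 56 = 2^3·7. Since 8707 ≡ 3 (mod 8), (2 / 8707) = -1, and (2 / 8707)^3 = -1. Now have (7 / 8707).
Both 7 ≡ 3 and 8707 ≡ 3 (mod 4), so reciprocity gives (7 / 8707) = -(8707 / 7). Reduce: 8707 ≡ 6 (mod 7). Now have -(6 / 7).
Factor out 2: 6 = 2·3. Since 7 ≡ 7 (mod 8), (2 / 7) = +1. Now have -(3 / 7).
Both 3 ≡ 3 and 7 ≡ 3 (mod 4), so reciprocity gives (3 / 7) = -(7 / 3). Reduce: 7 ≡ 1 (mod 3). Now have (1 / 3).
(1 / 3) = 1. Collecting the sign factors: 1.

1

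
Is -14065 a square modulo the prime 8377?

no

Reduce the numerator: -14065 ≡ 2689 (mod 8377), so (-14065/8377) = (2689/8377).
2689 ≡ 1 (mod 4), so quadratic reciprocity gives (2689/8377) = (8377/2689). Reduce: 8377 ≡ 310 (mod 2689). Now have (310/2689).
Factor out 2: 310 = 2·155. Since 2689 ≡ 1 (mod 8), (2/2689) = +1. Now have (155/2689).
2689 ≡ 1 (mod 4), so quadratic reciprocity gives (155/2689) = (2689/155). Reduce: 2689 ≡ 54 (mod 155). Now have (54/155).
Factor out 2: 54 = 2·27. Since 155 ≡ 3 (mod 8), (2/155) = -1. Now have -(27/155).
Both 27 ≡ 3 and 155 ≡ 3 (mod 4), so reciprocity gives (27/155) = -(155/27). Reduce: 155 ≡ 20 (mod 27). Now have (20/27).
Factor out 2: 20 = 2^2·5. Since 27 ≡ 3 (mod 8), (2/27) = -1, and (2/27)^2 = +1. Now have (5/27).
5 ≡ 1 (mod 4), so quadratic reciprocity gives (5/27) = (27/5). Reduce: 27 ≡ 2 (mod 5). Now have (2/5).
Factor out 2: 2 = 2. Since 5 ≡ 5 (mod 8), (2/5) = -1. Now have -(1/5).
(1/5) = 1. Collecting the sign factors: -1.
(-14065/8377) = -1, and 8377 is prime, so -14065 is not a quadratic residue mod 8377.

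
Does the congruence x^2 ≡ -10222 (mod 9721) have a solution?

Reduce the numerator: -10222 ≡ 9220 (mod 9721), so (-10222|9721) = (9220|9721).
Factor out 2: 9220 = 2^2·2305. Since 9721 ≡ 1 (mod 8), (2|9721) = +1, and (2|9721)^2 = +1. Now have (2305|9721).
2305 ≡ 1 (mod 4), so quadratic reciprocity gives (2305|9721) = (9721|2305). Reduce: 9721 ≡ 501 (mod 2305). Now have (501|2305).
501 ≡ 1 (mod 4), so quadratic reciprocity gives (501|2305) = (2305|501). Reduce: 2305 ≡ 301 (mod 501). Now have (301|501).
301 ≡ 1 (mod 4), so quadratic reciprocity gives (301|501) = (501|301). Reduce: 501 ≡ 200 (mod 301). Now have (200|301).
Factor out 2: 200 = 2^3·25. Since 301 ≡ 5 (mod 8), (2|301) = -1, and (2|301)^3 = -1. Now have -(25|301).
25 ≡ 1 (mod 4), so quadratic reciprocity gives (25|301) = (301|25). Reduce: 301 ≡ 1 (mod 25). Now have -(1|25).
(1|25) = 1. Collecting the sign factors: -1.
(-10222|9721) = -1, and 9721 is prime, so -10222 is not a quadratic residue mod 9721.

no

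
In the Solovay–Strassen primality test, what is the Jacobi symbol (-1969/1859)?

(-1969/1859)
  = -(1969/1859)    [1859 ≡ 3 mod 4 ⇒ (-1/1859) = -1]
  = -(110/1859)    [1969 ≡ 110 mod 1859]
  = (55/1859)    [1859 ≡ 3 mod 8 ⇒ (2/1859) = -1]
  = -(1859/55)    [QR: both ≡ 3 mod 4, sign flips]
  = -(44/55)    [1859 ≡ 44 mod 55]
  = -(11/55)    [55 ≡ 7 mod 8 ⇒ (2/55)^2 = +1]
  = (55/11)    [QR: both ≡ 3 mod 4, sign flips]
  = (0/11)    [55 ≡ 0 mod 11]
  = 0    [numerator 0, gcd > 1]

0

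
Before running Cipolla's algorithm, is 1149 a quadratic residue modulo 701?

(1149/701)
  = (448/701)    [1149 ≡ 448 mod 701]
  = (7/701)    [701 ≡ 5 mod 8 ⇒ (2/701)^6 = +1]
  = (701/7)    [QR: 701 ≡ 1 mod 4, sign kept]
  = (1/7)    [701 ≡ 1 mod 7]
  = 1    [(1/7) = 1]
(1149/701) = 1, and 701 is prime, so 1149 is a quadratic residue mod 701.

yes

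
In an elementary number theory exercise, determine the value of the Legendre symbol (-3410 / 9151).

(-3410 / 9151)
  = -(3410 / 9151)    [9151 ≡ 3 mod 4 ⇒ (-1 / 9151) = -1]
  = -(1705 / 9151)    [9151 ≡ 7 mod 8 ⇒ (2 / 9151) = +1]
  = -(9151 / 1705)    [QR: 1705 ≡ 1 mod 4, sign kept]
  = -(626 / 1705)    [9151 ≡ 626 mod 1705]
  = -(313 / 1705)    [1705 ≡ 1 mod 8 ⇒ (2 / 1705) = +1]
  = -(1705 / 313)    [QR: 313 ≡ 1 mod 4, sign kept]
  = -(140 / 313)    [1705 ≡ 140 mod 313]
  = -(35 / 313)    [313 ≡ 1 mod 8 ⇒ (2 / 313)^2 = +1]
  = -(313 / 35)    [QR: 313 ≡ 1 mod 4, sign kept]
  = -(33 / 35)    [313 ≡ 33 mod 35]
  = -(35 / 33)    [QR: 33 ≡ 1 mod 4, sign kept]
  = -(2 / 33)    [35 ≡ 2 mod 33]
  = -(1 / 33)    [33 ≡ 1 mod 8 ⇒ (2 / 33) = +1]
  = -1    [(1 / 33) = 1]

-1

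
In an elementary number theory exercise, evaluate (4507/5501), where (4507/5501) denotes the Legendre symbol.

(4507/5501)
  = (5501/4507)    [QR: 5501 ≡ 1 mod 4, sign kept]
  = (994/4507)    [5501 ≡ 994 mod 4507]
  = -(497/4507)    [4507 ≡ 3 mod 8 ⇒ (2/4507) = -1]
  = -(4507/497)    [QR: 497 ≡ 1 mod 4, sign kept]
  = -(34/497)    [4507 ≡ 34 mod 497]
  = -(17/497)    [497 ≡ 1 mod 8 ⇒ (2/497) = +1]
  = -(497/17)    [QR: 17 ≡ 1 mod 4, sign kept]
  = -(4/17)    [497 ≡ 4 mod 17]
  = -(1/17)    [17 ≡ 1 mod 8 ⇒ (2/17)^2 = +1]
  = -1    [(1/17) = 1]

-1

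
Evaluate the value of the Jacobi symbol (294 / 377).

Factor out 2: 294 = 2·147. Since 377 ≡ 1 (mod 8), (2 / 377) = +1. Now have (147 / 377).
377 ≡ 1 (mod 4), so quadratic reciprocity gives (147 / 377) = (377 / 147). Reduce: 377 ≡ 83 (mod 147). Now have (83 / 147).
Both 83 ≡ 3 and 147 ≡ 3 (mod 4), so reciprocity gives (83 / 147) = -(147 / 83). Reduce: 147 ≡ 64 (mod 83). Now have -(64 / 83).
Factor out 2: 64 = 2^6. Since 83 ≡ 3 (mod 8), (2 / 83) = -1, and (2 / 83)^6 = +1. Now have -(1 / 83).
(1 / 83) = 1. Collecting the sign factors: -1.

-1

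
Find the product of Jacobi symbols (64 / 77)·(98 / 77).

0

By multiplicativity, (64·98 / 77) = (64 / 77)·(98 / 77).
First factor (64 / 77):
Factor out 2: 64 = 2^6. Since 77 ≡ 5 (mod 8), (2 / 77) = -1, and (2 / 77)^6 = +1. Now have (1 / 77).
(1 / 77) = 1. Collecting the sign factors: 1.
Second factor (98 / 77):
Reduce the numerator: 98 ≡ 21 (mod 77), so (98 / 77) = (21 / 77).
21 ≡ 1 (mod 4), so quadratic reciprocity gives (21 / 77) = (77 / 21). Reduce: 77 ≡ 14 (mod 21). Now have (14 / 21).
Factor out 2: 14 = 2·7. Since 21 ≡ 5 (mod 8), (2 / 21) = -1. Now have -(7 / 21).
21 ≡ 1 (mod 4), so quadratic reciprocity gives (7 / 21) = (21 / 7). Reduce: 21 ≡ 0 (mod 7). Now have -(0 / 7).
The numerator is now 0 with denominator 7 > 1: the symbol is 0.
Product: (1)·(0) = 0.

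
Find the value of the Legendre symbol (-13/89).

-1

(-13/89)
  = (13/89)    [89 ≡ 1 mod 4 ⇒ (-1/89) = +1]
  = (89/13)    [QR: 13 ≡ 1 mod 4, sign kept]
  = (11/13)    [89 ≡ 11 mod 13]
  = (13/11)    [QR: 13 ≡ 1 mod 4, sign kept]
  = (2/11)    [13 ≡ 2 mod 11]
  = -(1/11)    [11 ≡ 3 mod 8 ⇒ (2/11) = -1]
  = -1    [(1/11) = 1]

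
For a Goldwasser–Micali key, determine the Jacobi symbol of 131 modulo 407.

1

Both 131 ≡ 3 and 407 ≡ 3 (mod 4), so reciprocity gives (131/407) = -(407/131). Reduce: 407 ≡ 14 (mod 131). Now have -(14/131).
Factor out 2: 14 = 2·7. Since 131 ≡ 3 (mod 8), (2/131) = -1. Now have (7/131).
Both 7 ≡ 3 and 131 ≡ 3 (mod 4), so reciprocity gives (7/131) = -(131/7). Reduce: 131 ≡ 5 (mod 7). Now have -(5/7).
5 ≡ 1 (mod 4), so quadratic reciprocity gives (5/7) = (7/5). Reduce: 7 ≡ 2 (mod 5). Now have -(2/5).
Factor out 2: 2 = 2. Since 5 ≡ 5 (mod 8), (2/5) = -1. Now have (1/5).
(1/5) = 1. Collecting the sign factors: 1.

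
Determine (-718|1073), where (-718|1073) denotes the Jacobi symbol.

-1

(-718|1073)
  = (355|1073)    [-718 ≡ 355 mod 1073]
  = (1073|355)    [QR: 1073 ≡ 1 mod 4, sign kept]
  = (8|355)    [1073 ≡ 8 mod 355]
  = -(1|355)    [355 ≡ 3 mod 8 ⇒ (2|355)^3 = -1]
  = -1    [(1|355) = 1]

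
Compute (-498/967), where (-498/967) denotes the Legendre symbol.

Pull out -1: (-498/967) = (-1/967)·(498/967). Since 967 ≡ 3 (mod 4), (-1/967) = -1. Now have -(498/967).
Factor out 2: 498 = 2·249. Since 967 ≡ 7 (mod 8), (2/967) = +1. Now have -(249/967).
249 ≡ 1 (mod 4), so quadratic reciprocity gives (249/967) = (967/249). Reduce: 967 ≡ 220 (mod 249). Now have -(220/249).
Factor out 2: 220 = 2^2·55. Since 249 ≡ 1 (mod 8), (2/249) = +1, and (2/249)^2 = +1. Now have -(55/249).
249 ≡ 1 (mod 4), so quadratic reciprocity gives (55/249) = (249/55). Reduce: 249 ≡ 29 (mod 55). Now have -(29/55).
29 ≡ 1 (mod 4), so quadratic reciprocity gives (29/55) = (55/29). Reduce: 55 ≡ 26 (mod 29). Now have -(26/29).
Factor out 2: 26 = 2·13. Since 29 ≡ 5 (mod 8), (2/29) = -1. Now have (13/29).
13 ≡ 1 (mod 4), so quadratic reciprocity gives (13/29) = (29/13). Reduce: 29 ≡ 3 (mod 13). Now have (3/13).
13 ≡ 1 (mod 4), so quadratic reciprocity gives (3/13) = (13/3). Reduce: 13 ≡ 1 (mod 3). Now have (1/3).
(1/3) = 1. Collecting the sign factors: 1.

1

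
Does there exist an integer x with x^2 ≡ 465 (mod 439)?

yes

(465|439)
  = (26|439)    [465 ≡ 26 mod 439]
  = (13|439)    [439 ≡ 7 mod 8 ⇒ (2|439) = +1]
  = (439|13)    [QR: 13 ≡ 1 mod 4, sign kept]
  = (10|13)    [439 ≡ 10 mod 13]
  = -(5|13)    [13 ≡ 5 mod 8 ⇒ (2|13) = -1]
  = -(13|5)    [QR: 5 ≡ 1 mod 4, sign kept]
  = -(3|5)    [13 ≡ 3 mod 5]
  = -(5|3)    [QR: 5 ≡ 1 mod 4, sign kept]
  = -(2|3)    [5 ≡ 2 mod 3]
  = (1|3)    [3 ≡ 3 mod 8 ⇒ (2|3) = -1]
  = 1    [(1|3) = 1]
The Legendre symbol is 1, so x^2 ≡ 465 (mod 439) has solution.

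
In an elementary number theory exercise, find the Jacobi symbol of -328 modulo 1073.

-1

Pull out -1: (-328|1073) = (-1|1073)·(328|1073). Since 1073 ≡ 1 (mod 4), (-1|1073) = +1. Now have (328|1073).
Factor out 2: 328 = 2^3·41. Since 1073 ≡ 1 (mod 8), (2|1073) = +1, and (2|1073)^3 = +1. Now have (41|1073).
41 ≡ 1 (mod 4), so quadratic reciprocity gives (41|1073) = (1073|41). Reduce: 1073 ≡ 7 (mod 41). Now have (7|41).
41 ≡ 1 (mod 4), so quadratic reciprocity gives (7|41) = (41|7). Reduce: 41 ≡ 6 (mod 7). Now have (6|7).
Factor out 2: 6 = 2·3. Since 7 ≡ 7 (mod 8), (2|7) = +1. Now have (3|7).
Both 3 ≡ 3 and 7 ≡ 3 (mod 4), so reciprocity gives (3|7) = -(7|3). Reduce: 7 ≡ 1 (mod 3). Now have -(1|3).
(1|3) = 1. Collecting the sign factors: -1.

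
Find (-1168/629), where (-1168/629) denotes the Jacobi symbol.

-1

Reduce the numerator: -1168 ≡ 90 (mod 629), so (-1168/629) = (90/629).
Factor out 2: 90 = 2·45. Since 629 ≡ 5 (mod 8), (2/629) = -1. Now have -(45/629).
45 ≡ 1 (mod 4), so quadratic reciprocity gives (45/629) = (629/45). Reduce: 629 ≡ 44 (mod 45). Now have -(44/45).
Factor out 2: 44 = 2^2·11. Since 45 ≡ 5 (mod 8), (2/45) = -1, and (2/45)^2 = +1. Now have -(11/45).
45 ≡ 1 (mod 4), so quadratic reciprocity gives (11/45) = (45/11). Reduce: 45 ≡ 1 (mod 11). Now have -(1/11).
(1/11) = 1. Collecting the sign factors: -1.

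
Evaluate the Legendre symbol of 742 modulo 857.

-1

Factor out 2: 742 = 2·371. Since 857 ≡ 1 (mod 8), (2/857) = +1. Now have (371/857).
857 ≡ 1 (mod 4), so quadratic reciprocity gives (371/857) = (857/371). Reduce: 857 ≡ 115 (mod 371). Now have (115/371).
Both 115 ≡ 3 and 371 ≡ 3 (mod 4), so reciprocity gives (115/371) = -(371/115). Reduce: 371 ≡ 26 (mod 115). Now have -(26/115).
Factor out 2: 26 = 2·13. Since 115 ≡ 3 (mod 8), (2/115) = -1. Now have (13/115).
13 ≡ 1 (mod 4), so quadratic reciprocity gives (13/115) = (115/13). Reduce: 115 ≡ 11 (mod 13). Now have (11/13).
13 ≡ 1 (mod 4), so quadratic reciprocity gives (11/13) = (13/11). Reduce: 13 ≡ 2 (mod 11). Now have (2/11).
Factor out 2: 2 = 2. Since 11 ≡ 3 (mod 8), (2/11) = -1. Now have -(1/11).
(1/11) = 1. Collecting the sign factors: -1.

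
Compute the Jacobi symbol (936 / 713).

-1

(936 / 713)
  = (223 / 713)    [936 ≡ 223 mod 713]
  = (713 / 223)    [QR: 713 ≡ 1 mod 4, sign kept]
  = (44 / 223)    [713 ≡ 44 mod 223]
  = (11 / 223)    [223 ≡ 7 mod 8 ⇒ (2 / 223)^2 = +1]
  = -(223 / 11)    [QR: both ≡ 3 mod 4, sign flips]
  = -(3 / 11)    [223 ≡ 3 mod 11]
  = (11 / 3)    [QR: both ≡ 3 mod 4, sign flips]
  = (2 / 3)    [11 ≡ 2 mod 3]
  = -(1 / 3)    [3 ≡ 3 mod 8 ⇒ (2 / 3) = -1]
  = -1    [(1 / 3) = 1]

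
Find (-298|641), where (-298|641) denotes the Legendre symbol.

(-298|641)
  = (343|641)    [-298 ≡ 343 mod 641]
  = (641|343)    [QR: 641 ≡ 1 mod 4, sign kept]
  = (298|343)    [641 ≡ 298 mod 343]
  = (149|343)    [343 ≡ 7 mod 8 ⇒ (2|343) = +1]
  = (343|149)    [QR: 149 ≡ 1 mod 4, sign kept]
  = (45|149)    [343 ≡ 45 mod 149]
  = (149|45)    [QR: 45 ≡ 1 mod 4, sign kept]
  = (14|45)    [149 ≡ 14 mod 45]
  = -(7|45)    [45 ≡ 5 mod 8 ⇒ (2|45) = -1]
  = -(45|7)    [QR: 45 ≡ 1 mod 4, sign kept]
  = -(3|7)    [45 ≡ 3 mod 7]
  = (7|3)    [QR: both ≡ 3 mod 4, sign flips]
  = (1|3)    [7 ≡ 1 mod 3]
  = 1    [(1|3) = 1]

1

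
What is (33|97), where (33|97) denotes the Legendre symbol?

1

(33|97)
  = (97|33)    [QR: 33 ≡ 1 mod 4, sign kept]
  = (31|33)    [97 ≡ 31 mod 33]
  = (33|31)    [QR: 33 ≡ 1 mod 4, sign kept]
  = (2|31)    [33 ≡ 2 mod 31]
  = (1|31)    [31 ≡ 7 mod 8 ⇒ (2|31) = +1]
  = 1    [(1|31) = 1]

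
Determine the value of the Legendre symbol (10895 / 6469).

1

Reduce the numerator: 10895 ≡ 4426 (mod 6469), so (10895 / 6469) = (4426 / 6469).
Factor out 2: 4426 = 2·2213. Since 6469 ≡ 5 (mod 8), (2 / 6469) = -1. Now have -(2213 / 6469).
2213 ≡ 1 (mod 4), so quadratic reciprocity gives (2213 / 6469) = (6469 / 2213). Reduce: 6469 ≡ 2043 (mod 2213). Now have -(2043 / 2213).
2213 ≡ 1 (mod 4), so quadratic reciprocity gives (2043 / 2213) = (2213 / 2043). Reduce: 2213 ≡ 170 (mod 2043). Now have -(170 / 2043).
Factor out 2: 170 = 2·85. Since 2043 ≡ 3 (mod 8), (2 / 2043) = -1. Now have (85 / 2043).
85 ≡ 1 (mod 4), so quadratic reciprocity gives (85 / 2043) = (2043 / 85). Reduce: 2043 ≡ 3 (mod 85). Now have (3 / 85).
85 ≡ 1 (mod 4), so quadratic reciprocity gives (3 / 85) = (85 / 3). Reduce: 85 ≡ 1 (mod 3). Now have (1 / 3).
(1 / 3) = 1. Collecting the sign factors: 1.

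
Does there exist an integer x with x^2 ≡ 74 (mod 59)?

yes

Reduce the numerator: 74 ≡ 15 (mod 59), so (74/59) = (15/59).
Both 15 ≡ 3 and 59 ≡ 3 (mod 4), so reciprocity gives (15/59) = -(59/15). Reduce: 59 ≡ 14 (mod 15). Now have -(14/15).
Factor out 2: 14 = 2·7. Since 15 ≡ 7 (mod 8), (2/15) = +1. Now have -(7/15).
Both 7 ≡ 3 and 15 ≡ 3 (mod 4), so reciprocity gives (7/15) = -(15/7). Reduce: 15 ≡ 1 (mod 7). Now have (1/7).
(1/7) = 1. Collecting the sign factors: 1.
(74/59) = 1, and 59 is prime, so 74 is a quadratic residue mod 59.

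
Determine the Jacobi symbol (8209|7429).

Reduce the numerator: 8209 ≡ 780 (mod 7429), so (8209|7429) = (780|7429).
Factor out 2: 780 = 2^2·195. Since 7429 ≡ 5 (mod 8), (2|7429) = -1, and (2|7429)^2 = +1. Now have (195|7429).
7429 ≡ 1 (mod 4), so quadratic reciprocity gives (195|7429) = (7429|195). Reduce: 7429 ≡ 19 (mod 195). Now have (19|195).
Both 19 ≡ 3 and 195 ≡ 3 (mod 4), so reciprocity gives (19|195) = -(195|19). Reduce: 195 ≡ 5 (mod 19). Now have -(5|19).
5 ≡ 1 (mod 4), so quadratic reciprocity gives (5|19) = (19|5). Reduce: 19 ≡ 4 (mod 5). Now have -(4|5).
Factor out 2: 4 = 2^2. Since 5 ≡ 5 (mod 8), (2|5) = -1, and (2|5)^2 = +1. Now have -(1|5).
(1|5) = 1. Collecting the sign factors: -1.

-1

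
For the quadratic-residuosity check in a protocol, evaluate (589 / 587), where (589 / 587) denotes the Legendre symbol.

-1

Reduce the numerator: 589 ≡ 2 (mod 587), so (589 / 587) = (2 / 587).
Factor out 2: 2 = 2. Since 587 ≡ 3 (mod 8), (2 / 587) = -1. Now have -(1 / 587).
(1 / 587) = 1. Collecting the sign factors: -1.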